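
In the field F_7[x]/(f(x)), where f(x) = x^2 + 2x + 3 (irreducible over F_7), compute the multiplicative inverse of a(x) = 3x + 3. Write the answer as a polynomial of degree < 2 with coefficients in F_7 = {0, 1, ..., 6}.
a(x)^(-1) ≡ x + 1 (mod f(x))

Since f is irreducible over F_7, F_7[x]/(f) is a field and a(x) ≠ 0 has an inverse. Apply the extended Euclidean algorithm to f(x) and a(x) in F_7[x]: f(x) = (5x + 5)·a(x) + (2). The last nonzero remainder is the constant 2 = gcd(f, a) in F_7. Back-substituting through the division chain expresses 2 = s(x)·a(x) + t(x)·f(x) with s(x) ≡ 2x + 2 (mod f), so (2x + 2)·a(x) ≡ 2 (mod f). Multiplying by 2^(-1) ≡ 4 in F_7 gives a(x)^(-1) ≡ 4·(2x + 2) ≡ x + 1 (mod f). Check: (3x + 3)·(x + 1) = 3x^2 + 6x + 3 ≡ 1 (mod x^2 + 2x + 3).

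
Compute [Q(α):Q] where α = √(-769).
[Q(α):Q] = 2

[Q(α):Q] equals the degree of the minimal polynomial of α. Here α^2 = -769 and x^2 + 769 is irreducible (d = -769 is squarefree, ≠ 1, hence not a square), so deg(m_α) = 2. Thus [Q(α):Q] = 2.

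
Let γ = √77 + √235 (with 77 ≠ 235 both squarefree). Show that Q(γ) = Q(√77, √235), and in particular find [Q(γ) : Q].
[Q(γ) : Q] = 4 (equivalently, Q(γ) = Q(√77, √235))

Obviously Q(γ) ⊆ Q(√77, √235), and [Q(√77, √235):Q] = 4 (since 77, 235 are distinct squarefree integers > 1 with 18095 not a perfect square). To show equality we compute the minimal polynomial of γ. From γ = √77 + √235: γ^2 = 77 + 2√(18095) + 235 = 312 + 2√(18095), so γ^2 - 312 = 2√(18095); squaring, (γ^2 - 312)^2 = 4·18095, i.e. γ^4 - 624γ^2 + 97344 - 72380 = 0, i.e. γ^4 - 624γ^2 + 24964 = 0. So γ is a root of x^4 - 624x^2 + 24964. This polynomial is irreducible over Q: it has no rational root (each ±√77 ± √235 is irrational), and any factorization into two quadratics over Q would force √(18095) ∈ Q (pairing opposite roots) or √77, √235 ∈ Q (other pairings), all impossible. Hence [Q(γ):Q] = 4 = [Q(√77, √235):Q], so Q(γ) = Q(√77, √235).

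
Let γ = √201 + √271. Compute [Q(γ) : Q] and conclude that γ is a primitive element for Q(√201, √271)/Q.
[Q(γ) : Q] = 4 (equivalently, Q(γ) = Q(√201, √271))

Obviously Q(γ) ⊆ Q(√201, √271), and [Q(√201, √271):Q] = 4 (since 201, 271 are distinct squarefree integers > 1 with 54471 not a perfect square). To show equality we compute the minimal polynomial of γ. From γ = √201 + √271: γ^2 = 201 + 2√(54471) + 271 = 472 + 2√(54471), so γ^2 - 472 = 2√(54471); squaring, (γ^2 - 472)^2 = 4·54471, i.e. γ^4 - 944γ^2 + 222784 - 217884 = 0, i.e. γ^4 - 944γ^2 + 4900 = 0. So γ is a root of x^4 - 944x^2 + 4900. This polynomial is irreducible over Q: it has no rational root (each ±√201 ± √271 is irrational), and any factorization into two quadratics over Q would force √(54471) ∈ Q (pairing opposite roots) or √201, √271 ∈ Q (other pairings), all impossible. Hence [Q(γ):Q] = 4 = [Q(√201, √271):Q], so Q(γ) = Q(√201, √271).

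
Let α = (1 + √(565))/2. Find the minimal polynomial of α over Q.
m_α(x) = x^2 - x - 141

From 2α - 1 = √(565), squaring gives (2α - 1)^2 = 565, i.e. 4α^2 - 4α + 1 = 565, so α^2 - α + (1 - 565)/4 = 0. Since 565 ≡ 1 (mod 4), (1 - 565)/4 = -141 ∈ Z. The polynomial x^2 - x - 141 has discriminant 1 - 4·(-141) = 565, which is not a perfect square in Q (d = 565 is squarefree and ≠ 1), so x^2 - x - 141 is irreducible over Q. It is the minimal polynomial of α.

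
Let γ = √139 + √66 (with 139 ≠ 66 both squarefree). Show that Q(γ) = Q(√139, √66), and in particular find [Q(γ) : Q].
[Q(γ) : Q] = 4 (equivalently, Q(γ) = Q(√139, √66))

Obviously Q(γ) ⊆ Q(√139, √66), and [Q(√139, √66):Q] = 4 (since 139, 66 are distinct squarefree integers > 1 with 9174 not a perfect square). To show equality we compute the minimal polynomial of γ. From γ = √139 + √66: γ^2 = 139 + 2√(9174) + 66 = 205 + 2√(9174), so γ^2 - 205 = 2√(9174); squaring, (γ^2 - 205)^2 = 4·9174, i.e. γ^4 - 410γ^2 + 42025 - 36696 = 0, i.e. γ^4 - 410γ^2 + 5329 = 0. So γ is a root of x^4 - 410x^2 + 5329. This polynomial is irreducible over Q: it has no rational root (each ±√139 ± √66 is irrational), and any factorization into two quadratics over Q would force √(9174) ∈ Q (pairing opposite roots) or √139, √66 ∈ Q (other pairings), all impossible. Hence [Q(γ):Q] = 4 = [Q(√139, √66):Q], so Q(γ) = Q(√139, √66).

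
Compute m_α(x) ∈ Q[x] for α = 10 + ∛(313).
m_α(x) = x^3 - 30x^2 + 300x - 1313

Set β = α - 10 = ∛(313), so β^3 = 313. Then (α - 10)^3 - 313 = 0, i.e. α is a root of g(x) = (x - 10)^3 - 313 = x^3 - 30x^2 + 300x - 1313. Since g(x) = h(x - 10) where h(x) = x^3 - 313, and h is irreducible over Q (because 313 is not a perfect cube, so h has no rational root, and a monic cubic with no rational root is irreducible), g is also irreducible (irreducibility is preserved under the substitution x → x - 10). Hence m_α(x) = x^3 - 30x^2 + 300x - 1313.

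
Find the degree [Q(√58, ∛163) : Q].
[Q(√58, ∛163) : Q] = 6

Let L = Q(√58, ∛163). Since Q(√58) ⊂ L and [Q(√58):Q] = 2, the tower law gives 2 | [L:Q]. Likewise Q(∛163) ⊂ L with [Q(∛163):Q] = 3 (because 163 is not a perfect cube), so 3 | [L:Q]. As gcd(2,3) = 1, [L:Q] is divisible by 6. Conversely L is generated over Q by √58 and ∛163, so [L:Q] ≤ 2·3 = 6. Therefore [Q(√58, ∛163) : Q] = 6.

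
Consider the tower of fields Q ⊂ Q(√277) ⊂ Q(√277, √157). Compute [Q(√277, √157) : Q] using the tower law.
[Q(√277, √157) : Q] = 4

[Q(√277):Q] = 2 (min poly x^2 - 277, irreducible since 277 is squarefree > 1). For the top step, suppose √157 ∈ Q(√277), say √157 = c + d√277 with c, d ∈ Q. Squaring: 157 = c^2 + 277d^2 + 2cd√277. Since √277 ∉ Q this forces 2cd = 0. If d = 0 then √157 = c ∈ Q, contradicting 157 squarefree > 1. If c = 0 then 157 = 277d^2, so 277·157 = (277d)^2 is a perfect square in Q — but 277·157 = 43489 is not a perfect square (since 277 and 157 are distinct squarefree integers). Contradiction. Hence √157 ∉ Q(√277), so x^2 - 157 stays irreducible over Q(√277) and [Q(√277, √157) : Q(√277)] = 2. By the tower law, [Q(√277, √157) : Q] = 2 · 2 = 4.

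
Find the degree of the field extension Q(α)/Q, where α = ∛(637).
[Q(α):Q] = 3

The minimal polynomial of α is x^3 - 637, irreducible over Q since 637 is not a perfect cube (so x^3 - 637 has no rational root). Hence [Q(α):Q] = deg(m_α) = 3.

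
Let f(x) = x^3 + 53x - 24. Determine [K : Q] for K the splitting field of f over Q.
[K : Q] = 6

By the rational root test, any rational root of the monic integer polynomial f(x) = x^3 + 53x - 24 must be an integer dividing the constant term -24, i.e. one of ±{1, 2, 3, 4, 6, 8, 12, 24}. Evaluating: f(1) = 30, f(-1) = -78, f(2) = 90, f(-2) = -138, f(3) = 162, f(-3) = -210, f(4) = 252, f(-4) = -300, f(6) = 510, f(-6) = -558, f(8) = 912, f(-8) = -960, f(12) = 2340, f(-12) = -2388, f(24) = 15072, f(-24) = -15120; none is 0, so f has no rational root and is therefore irreducible over Q (a cubic with no linear factor over a field is irreducible). For an irreducible cubic, the Galois group is A_3 or S_3 according as the discriminant disc(f) = -4a^3 - 27b^2 = -4·(53)^3 - 27·(-24)^2 = -611060 is or is not a square in Q. Here disc(f) = -611060 is not a perfect square in Q, so the Galois group of f over Q is not contained in A_3 and must be all of S_3. The splitting field has degree |S_3| = 6 over Q, so [K : Q] = 6.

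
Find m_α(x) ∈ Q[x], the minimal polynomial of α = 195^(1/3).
m_α(x) = x^3 - 195

α satisfies α^3 = 195, so x^3 - 195 annihilates α. By the rational root test, a rational root p/q (in lowest terms) of x^3 - 195 would satisfy p^3 = 195 q^3, forcing q = 1 and p^3 = 195; but 195 is not a perfect cube, contradiction. A monic cubic over Q with no rational root is irreducible (any nontrivial factorization would include a linear factor). Hence x^3 - 195 is the minimal polynomial of α, and in particular [Q(α):Q] = 3.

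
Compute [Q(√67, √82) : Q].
[Q(√67, √82) : Q] = 4

[Q(√67):Q] = 2 (min poly x^2 - 67, irreducible since 67 is squarefree > 1). For the top step, suppose √82 ∈ Q(√67), say √82 = c + d√67 with c, d ∈ Q. Squaring: 82 = c^2 + 67d^2 + 2cd√67. Since √67 ∉ Q this forces 2cd = 0. If d = 0 then √82 = c ∈ Q, contradicting 82 squarefree > 1. If c = 0 then 82 = 67d^2, so 67·82 = (67d)^2 is a perfect square in Q — but 67·82 = 5494 is not a perfect square (since 67 and 82 are distinct squarefree integers). Contradiction. Hence √82 ∉ Q(√67), so x^2 - 82 stays irreducible over Q(√67) and [Q(√67, √82) : Q(√67)] = 2. By the tower law, [Q(√67, √82) : Q] = 2 · 2 = 4.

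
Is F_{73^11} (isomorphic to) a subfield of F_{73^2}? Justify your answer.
No: F_{73^11} is not a subfield of F_{73^2}

F_{p^m} embeds in F_{p^n} iff m | n. Here 11 ∤ 2 (since 2 = 0·11 + 2 with remainder 2 ≠ 0), so F_{73^11} is not a subfield of F_{73^2}. Equivalently: if it were, the tower law would give 11 = [F_{73^11}:F_73] dividing [F_{73^2}:F_73] = 2, contradiction.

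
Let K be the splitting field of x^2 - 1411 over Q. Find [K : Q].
[K : Q] = 2

f(x) = x^2 - 1411 factors as (x - √1411)(x + √1411). The splitting field is K = Q(√1411). Since 1411 is squarefree and > 1, it is not a perfect square, so x^2 - 1411 is irreducible over Q and [Q(√1411) : Q] = 2. Hence [K : Q] = 2.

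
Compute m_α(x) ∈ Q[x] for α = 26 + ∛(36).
m_α(x) = x^3 - 78x^2 + 2028x - 17612

Set β = α - 26 = ∛(36), so β^3 = 36. Then (α - 26)^3 - 36 = 0, i.e. α is a root of g(x) = (x - 26)^3 - 36 = x^3 - 78x^2 + 2028x - 17612. Since g(x) = h(x - 26) where h(x) = x^3 - 36, and h is irreducible over Q (because 36 is not a perfect cube, so h has no rational root, and a monic cubic with no rational root is irreducible), g is also irreducible (irreducibility is preserved under the substitution x → x - 26). Hence m_α(x) = x^3 - 78x^2 + 2028x - 17612.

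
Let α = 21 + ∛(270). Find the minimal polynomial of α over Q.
m_α(x) = x^3 - 63x^2 + 1323x - 9531

Set β = α - 21 = ∛(270), so β^3 = 270. Then (α - 21)^3 - 270 = 0, i.e. α is a root of g(x) = (x - 21)^3 - 270 = x^3 - 63x^2 + 1323x - 9531. Since g(x) = h(x - 21) where h(x) = x^3 - 270, and h is irreducible over Q (because 270 is not a perfect cube, so h has no rational root, and a monic cubic with no rational root is irreducible), g is also irreducible (irreducibility is preserved under the substitution x → x - 21). Hence m_α(x) = x^3 - 63x^2 + 1323x - 9531.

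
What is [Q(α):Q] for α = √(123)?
[Q(α):Q] = 2

[Q(α):Q] equals the degree of the minimal polynomial of α. Here α^2 = 123 and x^2 - 123 is irreducible (d = 123 is squarefree, ≠ 1, hence not a square), so deg(m_α) = 2. Thus [Q(α):Q] = 2.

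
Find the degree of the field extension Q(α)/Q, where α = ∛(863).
[Q(α):Q] = 3

The minimal polynomial of α is x^3 - 863, irreducible over Q since 863 is not a perfect cube (so x^3 - 863 has no rational root). Hence [Q(α):Q] = deg(m_α) = 3.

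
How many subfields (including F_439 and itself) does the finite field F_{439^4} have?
F_{439^4} has 3 subfields

The subfields of F_{p^n} are exactly the fields F_{p^d} for d | n (each is the fixed field of the unique index-d subgroup of Gal(F_{p^n}/F_p) ≅ Z/nZ). The divisors of n = 4 are {1, 2, 4}, giving 3 subfields: F_{439^1}, F_{439^2}, F_{439^4}.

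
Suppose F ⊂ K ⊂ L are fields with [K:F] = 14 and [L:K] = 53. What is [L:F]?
[L:F] = 742

The tower law says that for any tower of field extensions F ⊂ K ⊂ L with finite degrees, [L:F] = [L:K] · [K:F]. Here this gives [L:F] = 53 · 14 = 742.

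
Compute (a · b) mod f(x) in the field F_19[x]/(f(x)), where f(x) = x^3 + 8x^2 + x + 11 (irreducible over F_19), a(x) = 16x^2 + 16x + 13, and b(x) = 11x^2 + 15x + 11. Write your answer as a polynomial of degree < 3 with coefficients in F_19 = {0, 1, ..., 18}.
a · b ≡ 16x^2 + 16x + 16 (mod f(x))

Multiply in F_19[x]: a(x)·b(x) = (16x^2 + 16x + 13)·(11x^2 + 15x + 11) = 5x^4 + 17x^3 + 8x^2 + 10x + 10. This has degree ≥ 3, so divide by f(x) over F_19: 5x^4 + 17x^3 + 8x^2 + 10x + 10 = (5x + 15)·(x^3 + 8x^2 + x + 11) + (16x^2 + 16x + 16). Hence a·b ≡ 16x^2 + 16x + 16 (mod f). (F_19[x]/(f) is a field with 19^3 = 6859 elements since f is irreducible of degree 3.)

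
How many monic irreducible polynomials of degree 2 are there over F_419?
There are 87571 monic irreducible polynomials of degree 2 over F_419

Each element of F_{419^2} that lies in no proper subfield is a root of exactly one monic irreducible of degree 2 over F_419, and each such polynomial has 2 distinct roots in F_{419^2}. By Möbius inversion the count is N_419(2) = (1/2) Σ_{d|2} μ(2/d) · 419^d = (1/2)(μ(2)·419^1 + μ(1)·419^2) = 175142/2 = 87571.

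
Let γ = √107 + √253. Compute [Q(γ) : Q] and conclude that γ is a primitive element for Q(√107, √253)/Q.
[Q(γ) : Q] = 4 (equivalently, Q(γ) = Q(√107, √253))

Obviously Q(γ) ⊆ Q(√107, √253), and [Q(√107, √253):Q] = 4 (since 107, 253 are distinct squarefree integers > 1 with 27071 not a perfect square). To show equality we compute the minimal polynomial of γ. From γ = √107 + √253: γ^2 = 107 + 2√(27071) + 253 = 360 + 2√(27071), so γ^2 - 360 = 2√(27071); squaring, (γ^2 - 360)^2 = 4·27071, i.e. γ^4 - 720γ^2 + 129600 - 108284 = 0, i.e. γ^4 - 720γ^2 + 21316 = 0. So γ is a root of x^4 - 720x^2 + 21316. This polynomial is irreducible over Q: it has no rational root (each ±√107 ± √253 is irrational), and any factorization into two quadratics over Q would force √(27071) ∈ Q (pairing opposite roots) or √107, √253 ∈ Q (other pairings), all impossible. Hence [Q(γ):Q] = 4 = [Q(√107, √253):Q], so Q(γ) = Q(√107, √253).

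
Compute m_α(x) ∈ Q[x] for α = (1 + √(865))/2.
m_α(x) = x^2 - x - 216

From 2α - 1 = √(865), squaring gives (2α - 1)^2 = 865, i.e. 4α^2 - 4α + 1 = 865, so α^2 - α + (1 - 865)/4 = 0. Since 865 ≡ 1 (mod 4), (1 - 865)/4 = -216 ∈ Z. The polynomial x^2 - x - 216 has discriminant 1 - 4·(-216) = 865, which is not a perfect square in Q (d = 865 is squarefree and ≠ 1), so x^2 - x - 216 is irreducible over Q. It is the minimal polynomial of α.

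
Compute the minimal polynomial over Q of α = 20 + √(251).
m_α(x) = x^2 - 40x + 149

From α - 20 = √(251), squaring gives (α - 20)^2 = 251, i.e. α^2 - 40α + 400 = 251, so α^2 - 40α + 149 = 0. The discriminant of x^2 - 40x + 149 is (-40)^2 - 4·(149) = 1600 - 596 = 1004, and 4·(251) is not a perfect square in Q since 251 is squarefree and ≠ 1. Hence x^2 - 40x + 149 is irreducible over Q and is the minimal polynomial of α.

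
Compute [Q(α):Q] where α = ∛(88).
[Q(α):Q] = 3

The minimal polynomial of α is x^3 - 88, irreducible over Q since 88 is not a perfect cube (so x^3 - 88 has no rational root). Hence [Q(α):Q] = deg(m_α) = 3.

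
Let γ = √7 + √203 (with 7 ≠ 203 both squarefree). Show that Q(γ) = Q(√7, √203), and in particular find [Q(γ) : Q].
[Q(γ) : Q] = 4 (equivalently, Q(γ) = Q(√7, √203))

Obviously Q(γ) ⊆ Q(√7, √203), and [Q(√7, √203):Q] = 4 (since 7, 203 are distinct squarefree integers > 1 with 1421 not a perfect square). To show equality we compute the minimal polynomial of γ. From γ = √7 + √203: γ^2 = 7 + 2√(1421) + 203 = 210 + 2√(1421), so γ^2 - 210 = 2√(1421); squaring, (γ^2 - 210)^2 = 4·1421, i.e. γ^4 - 420γ^2 + 44100 - 5684 = 0, i.e. γ^4 - 420γ^2 + 38416 = 0. So γ is a root of x^4 - 420x^2 + 38416. This polynomial is irreducible over Q: it has no rational root (each ±√7 ± √203 is irrational), and any factorization into two quadratics over Q would force √(1421) ∈ Q (pairing opposite roots) or √7, √203 ∈ Q (other pairings), all impossible. Hence [Q(γ):Q] = 4 = [Q(√7, √203):Q], so Q(γ) = Q(√7, √203).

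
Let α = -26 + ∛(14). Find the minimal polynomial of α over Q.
m_α(x) = x^3 + 78x^2 + 2028x + 17562

Set β = α + 26 = ∛(14), so β^3 = 14. Then (α + 26)^3 - 14 = 0, i.e. α is a root of g(x) = (x + 26)^3 - 14 = x^3 + 78x^2 + 2028x + 17562. Since g(x) = h(x + 26) where h(x) = x^3 - 14, and h is irreducible over Q (because 14 is not a perfect cube, so h has no rational root, and a monic cubic with no rational root is irreducible), g is also irreducible (irreducibility is preserved under the substitution x → x + 26). Hence m_α(x) = x^3 + 78x^2 + 2028x + 17562.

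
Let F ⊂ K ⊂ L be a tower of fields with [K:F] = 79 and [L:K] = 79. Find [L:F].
[L:F] = 6241

The tower law says that for any tower of field extensions F ⊂ K ⊂ L with finite degrees, [L:F] = [L:K] · [K:F]. Here this gives [L:F] = 79 · 79 = 6241.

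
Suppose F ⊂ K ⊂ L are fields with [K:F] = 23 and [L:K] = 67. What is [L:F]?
[L:F] = 1541

The tower law says that for any tower of field extensions F ⊂ K ⊂ L with finite degrees, [L:F] = [L:K] · [K:F]. Here this gives [L:F] = 67 · 23 = 1541.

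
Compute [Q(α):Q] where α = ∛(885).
[Q(α):Q] = 3

The minimal polynomial of α is x^3 - 885, irreducible over Q since 885 is not a perfect cube (so x^3 - 885 has no rational root). Hence [Q(α):Q] = deg(m_α) = 3.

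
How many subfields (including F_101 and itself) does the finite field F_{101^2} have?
F_{101^2} has 2 subfields

The subfields of F_{p^n} are exactly the fields F_{p^d} for d | n (each is the fixed field of the unique index-d subgroup of Gal(F_{p^n}/F_p) ≅ Z/nZ). The divisors of n = 2 are {1, 2}, giving 2 subfields: F_{101^1}, F_{101^2}.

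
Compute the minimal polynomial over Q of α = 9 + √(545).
m_α(x) = x^2 - 18x - 464

From α - 9 = √(545), squaring gives (α - 9)^2 = 545, i.e. α^2 - 18α + 81 = 545, so α^2 - 18α - 464 = 0. The discriminant of x^2 - 18x - 464 is (-18)^2 - 4·(-464) = 324 + 1856 = 2180, and 4·(545) is not a perfect square in Q since 545 is squarefree and ≠ 1. Hence x^2 - 18x - 464 is irreducible over Q and is the minimal polynomial of α.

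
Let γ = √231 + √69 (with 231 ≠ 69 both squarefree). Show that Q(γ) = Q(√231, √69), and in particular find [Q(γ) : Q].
[Q(γ) : Q] = 4 (equivalently, Q(γ) = Q(√231, √69))

Obviously Q(γ) ⊆ Q(√231, √69), and [Q(√231, √69):Q] = 4 (since 231, 69 are distinct squarefree integers > 1 with 15939 not a perfect square). To show equality we compute the minimal polynomial of γ. From γ = √231 + √69: γ^2 = 231 + 2√(15939) + 69 = 300 + 2√(15939), so γ^2 - 300 = 2√(15939); squaring, (γ^2 - 300)^2 = 4·15939, i.e. γ^4 - 600γ^2 + 90000 - 63756 = 0, i.e. γ^4 - 600γ^2 + 26244 = 0. So γ is a root of x^4 - 600x^2 + 26244. This polynomial is irreducible over Q: it has no rational root (each ±√231 ± √69 is irrational), and any factorization into two quadratics over Q would force √(15939) ∈ Q (pairing opposite roots) or √231, √69 ∈ Q (other pairings), all impossible. Hence [Q(γ):Q] = 4 = [Q(√231, √69):Q], so Q(γ) = Q(√231, √69).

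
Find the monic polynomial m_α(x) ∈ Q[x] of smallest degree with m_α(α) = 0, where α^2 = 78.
m_α(x) = x^2 - 78

α satisfies α^2 - 78 = 0, so x^2 - 78 annihilates α. Since d = 78 is squarefree and ≠ 1, it is not a perfect square in Q, so x^2 - 78 has no rational root and is therefore irreducible over Q (a degree-2 polynomial over a field is irreducible iff it has no root). Hence m_α(x) = x^2 - 78.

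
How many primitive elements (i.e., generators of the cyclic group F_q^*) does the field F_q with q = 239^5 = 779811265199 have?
There are φ(779811265198) = 314545720320 primitive elements

F_q^* is cyclic of order q - 1 = 779811265198. A cyclic group of order m has exactly φ(m) generators. Here m = 779811265198 = 2 · 7 · 17 · 3276517921, so the number of primitive elements is φ(779811265198) = 314545720320.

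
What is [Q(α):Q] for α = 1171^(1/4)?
[Q(α):Q] = 4

α is a root of x^4 - 1171. By Eisenstein's criterion at the prime p = 1171 (which divides the constant term 1171 but p^2 = 1371241 does not, since 1171 is squarefree), x^4 - 1171 is irreducible over Q. Hence [Q(α):Q] = 4.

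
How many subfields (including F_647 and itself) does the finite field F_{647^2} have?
F_{647^2} has 2 subfields

The subfields of F_{p^n} are exactly the fields F_{p^d} for d | n (each is the fixed field of the unique index-d subgroup of Gal(F_{p^n}/F_p) ≅ Z/nZ). The divisors of n = 2 are {1, 2}, giving 2 subfields: F_{647^1}, F_{647^2}.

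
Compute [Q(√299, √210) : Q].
[Q(√299, √210) : Q] = 4

[Q(√299):Q] = 2 (min poly x^2 - 299, irreducible since 299 is squarefree > 1). For the top step, suppose √210 ∈ Q(√299), say √210 = c + d√299 with c, d ∈ Q. Squaring: 210 = c^2 + 299d^2 + 2cd√299. Since √299 ∉ Q this forces 2cd = 0. If d = 0 then √210 = c ∈ Q, contradicting 210 squarefree > 1. If c = 0 then 210 = 299d^2, so 299·210 = (299d)^2 is a perfect square in Q — but 299·210 = 62790 is not a perfect square (since 299 and 210 are distinct squarefree integers). Contradiction. Hence √210 ∉ Q(√299), so x^2 - 210 stays irreducible over Q(√299) and [Q(√299, √210) : Q(√299)] = 2. By the tower law, [Q(√299, √210) : Q] = 2 · 2 = 4.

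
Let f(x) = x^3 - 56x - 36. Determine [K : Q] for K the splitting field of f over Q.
[K : Q] = 6

By the rational root test, any rational root of the monic integer polynomial f(x) = x^3 - 56x - 36 must be an integer dividing the constant term -36, i.e. one of ±{1, 2, 3, 4, 6, 9, 12, 18, 36}. Evaluating: f(1) = -91, f(-1) = 19, f(2) = -140, f(-2) = 68, f(3) = -177, f(-3) = 105, f(4) = -196, f(-4) = 124, f(6) = -156, f(-6) = 84, f(9) = 189, f(-9) = -261, f(12) = 1020, f(-12) = -1092, f(18) = 4788, f(-18) = -4860, f(36) = 44604, f(-36) = -44676; none is 0, so f has no rational root and is therefore irreducible over Q (a cubic with no linear factor over a field is irreducible). For an irreducible cubic, the Galois group is A_3 or S_3 according as the discriminant disc(f) = -4a^3 - 27b^2 = -4·(-56)^3 - 27·(-36)^2 = 667472 is or is not a square in Q. Here disc(f) = 667472 is not a perfect square in Q, so the Galois group of f over Q is not contained in A_3 and must be all of S_3. The splitting field has degree |S_3| = 6 over Q, so [K : Q] = 6.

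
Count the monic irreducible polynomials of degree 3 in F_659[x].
There are 95396840 monic irreducible polynomials of degree 3 over F_659

Each element of F_{659^3} that lies in no proper subfield is a root of exactly one monic irreducible of degree 3 over F_659, and each such polynomial has 3 distinct roots in F_{659^3}. By Möbius inversion the count is N_659(3) = (1/3) Σ_{d|3} μ(3/d) · 659^d = (1/3)(μ(3)·659^1 + μ(1)·659^3) = 286190520/3 = 95396840.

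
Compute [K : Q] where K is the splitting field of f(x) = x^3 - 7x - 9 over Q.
[K : Q] = 6

By the rational root test, any rational root of the monic integer polynomial f(x) = x^3 - 7x - 9 must be an integer dividing the constant term -9, i.e. one of ±{1, 3, 9}. Evaluating: f(1) = -15, f(-1) = -3, f(3) = -3, f(-3) = -15, f(9) = 657, f(-9) = -675; none is 0, so f has no rational root and is therefore irreducible over Q (a cubic with no linear factor over a field is irreducible). For an irreducible cubic, the Galois group is A_3 or S_3 according as the discriminant disc(f) = -4a^3 - 27b^2 = -4·(-7)^3 - 27·(-9)^2 = -815 is or is not a square in Q. Here disc(f) = -815 is not a perfect square in Q, so the Galois group of f over Q is not contained in A_3 and must be all of S_3. The splitting field has degree |S_3| = 6 over Q, so [K : Q] = 6.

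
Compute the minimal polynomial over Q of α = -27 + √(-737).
m_α(x) = x^2 + 54x + 1466

From α + 27 = √(-737), squaring gives (α + 27)^2 = -737, i.e. α^2 + 54α + 729 = -737, so α^2 + 54α + 1466 = 0. The discriminant of x^2 + 54x + 1466 is (54)^2 - 4·(1466) = 2916 - 5864 = -2948, and 4·(-737) is not a perfect square in Q since -737 is squarefree and ≠ 1. Hence x^2 + 54x + 1466 is irreducible over Q and is the minimal polynomial of α.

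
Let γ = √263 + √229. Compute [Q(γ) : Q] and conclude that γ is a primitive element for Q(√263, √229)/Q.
[Q(γ) : Q] = 4 (equivalently, Q(γ) = Q(√263, √229))

Obviously Q(γ) ⊆ Q(√263, √229), and [Q(√263, √229):Q] = 4 (since 263, 229 are distinct squarefree integers > 1 with 60227 not a perfect square). To show equality we compute the minimal polynomial of γ. From γ = √263 + √229: γ^2 = 263 + 2√(60227) + 229 = 492 + 2√(60227), so γ^2 - 492 = 2√(60227); squaring, (γ^2 - 492)^2 = 4·60227, i.e. γ^4 - 984γ^2 + 242064 - 240908 = 0, i.e. γ^4 - 984γ^2 + 1156 = 0. So γ is a root of x^4 - 984x^2 + 1156. This polynomial is irreducible over Q: it has no rational root (each ±√263 ± √229 is irrational), and any factorization into two quadratics over Q would force √(60227) ∈ Q (pairing opposite roots) or √263, √229 ∈ Q (other pairings), all impossible. Hence [Q(γ):Q] = 4 = [Q(√263, √229):Q], so Q(γ) = Q(√263, √229).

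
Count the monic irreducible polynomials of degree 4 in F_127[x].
There are 65032128 monic irreducible polynomials of degree 4 over F_127

Each element of F_{127^4} that lies in no proper subfield is a root of exactly one monic irreducible of degree 4 over F_127, and each such polynomial has 4 distinct roots in F_{127^4}. By Möbius inversion the count is N_127(4) = (1/4) Σ_{d|4} μ(4/d) · 127^d = (1/4)(μ(4)·127^1 + μ(2)·127^2 + μ(1)·127^4) = 260128512/4 = 65032128.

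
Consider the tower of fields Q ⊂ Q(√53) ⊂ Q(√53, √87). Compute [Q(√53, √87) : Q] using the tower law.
[Q(√53, √87) : Q] = 4

[Q(√53):Q] = 2 (min poly x^2 - 53, irreducible since 53 is squarefree > 1). For the top step, suppose √87 ∈ Q(√53), say √87 = c + d√53 with c, d ∈ Q. Squaring: 87 = c^2 + 53d^2 + 2cd√53. Since √53 ∉ Q this forces 2cd = 0. If d = 0 then √87 = c ∈ Q, contradicting 87 squarefree > 1. If c = 0 then 87 = 53d^2, so 53·87 = (53d)^2 is a perfect square in Q — but 53·87 = 4611 is not a perfect square (since 53 and 87 are distinct squarefree integers). Contradiction. Hence √87 ∉ Q(√53), so x^2 - 87 stays irreducible over Q(√53) and [Q(√53, √87) : Q(√53)] = 2. By the tower law, [Q(√53, √87) : Q] = 2 · 2 = 4.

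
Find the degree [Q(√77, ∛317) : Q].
[Q(√77, ∛317) : Q] = 6

Let L = Q(√77, ∛317). Since Q(√77) ⊂ L and [Q(√77):Q] = 2, the tower law gives 2 | [L:Q]. Likewise Q(∛317) ⊂ L with [Q(∛317):Q] = 3 (because 317 is not a perfect cube), so 3 | [L:Q]. As gcd(2,3) = 1, [L:Q] is divisible by 6. Conversely L is generated over Q by √77 and ∛317, so [L:Q] ≤ 2·3 = 6. Therefore [Q(√77, ∛317) : Q] = 6.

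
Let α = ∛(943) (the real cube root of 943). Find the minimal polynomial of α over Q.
m_α(x) = x^3 - 943

α satisfies α^3 = 943, so x^3 - 943 annihilates α. By the rational root test, a rational root p/q (in lowest terms) of x^3 - 943 would satisfy p^3 = 943 q^3, forcing q = 1 and p^3 = 943; but 943 is not a perfect cube, contradiction. A monic cubic over Q with no rational root is irreducible (any nontrivial factorization would include a linear factor). Hence x^3 - 943 is the minimal polynomial of α, and in particular [Q(α):Q] = 3.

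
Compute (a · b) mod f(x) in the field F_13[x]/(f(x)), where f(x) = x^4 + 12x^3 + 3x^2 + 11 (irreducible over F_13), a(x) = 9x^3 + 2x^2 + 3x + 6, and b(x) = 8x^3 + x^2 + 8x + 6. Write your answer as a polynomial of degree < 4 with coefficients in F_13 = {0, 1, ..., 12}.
a · b ≡ 4x^3 + 2x^2 + 7 (mod f(x))

Multiply in F_13[x]: a(x)·b(x) = (9x^3 + 2x^2 + 3x + 6)·(8x^3 + x^2 + 8x + 6) = 7x^6 + 12x^5 + 7x^4 + 4x^3 + 3x^2 + x + 10. This has degree ≥ 4, so divide by f(x) over F_13: 7x^6 + 12x^5 + 7x^4 + 4x^3 + 3x^2 + x + 10 = (7x^2 + 6x + 5)·(x^4 + 12x^3 + 3x^2 + 11) + (4x^3 + 2x^2 + 7). Hence a·b ≡ 4x^3 + 2x^2 + 7 (mod f). (F_13[x]/(f) is a field with 13^4 = 28561 elements since f is irreducible of degree 4.)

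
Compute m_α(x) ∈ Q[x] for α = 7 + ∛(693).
m_α(x) = x^3 - 21x^2 + 147x - 1036

Set β = α - 7 = ∛(693), so β^3 = 693. Then (α - 7)^3 - 693 = 0, i.e. α is a root of g(x) = (x - 7)^3 - 693 = x^3 - 21x^2 + 147x - 1036. Since g(x) = h(x - 7) where h(x) = x^3 - 693, and h is irreducible over Q (because 693 is not a perfect cube, so h has no rational root, and a monic cubic with no rational root is irreducible), g is also irreducible (irreducibility is preserved under the substitution x → x - 7). Hence m_α(x) = x^3 - 21x^2 + 147x - 1036.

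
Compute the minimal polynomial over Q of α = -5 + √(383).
m_α(x) = x^2 + 10x - 358

From α + 5 = √(383), squaring gives (α + 5)^2 = 383, i.e. α^2 + 10α + 25 = 383, so α^2 + 10α - 358 = 0. The discriminant of x^2 + 10x - 358 is (10)^2 - 4·(-358) = 100 + 1432 = 1532, and 4·(383) is not a perfect square in Q since 383 is squarefree and ≠ 1. Hence x^2 + 10x - 358 is irreducible over Q and is the minimal polynomial of α.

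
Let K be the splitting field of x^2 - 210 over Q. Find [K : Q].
[K : Q] = 2

f(x) = x^2 - 210 factors as (x - √210)(x + √210). The splitting field is K = Q(√210). Since 210 is squarefree and > 1, it is not a perfect square, so x^2 - 210 is irreducible over Q and [Q(√210) : Q] = 2. Hence [K : Q] = 2.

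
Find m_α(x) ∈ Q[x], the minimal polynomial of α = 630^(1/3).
m_α(x) = x^3 - 630

α satisfies α^3 = 630, so x^3 - 630 annihilates α. By the rational root test, a rational root p/q (in lowest terms) of x^3 - 630 would satisfy p^3 = 630 q^3, forcing q = 1 and p^3 = 630; but 630 is not a perfect cube, contradiction. A monic cubic over Q with no rational root is irreducible (any nontrivial factorization would include a linear factor). Hence x^3 - 630 is the minimal polynomial of α, and in particular [Q(α):Q] = 3.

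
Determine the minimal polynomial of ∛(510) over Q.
m_α(x) = x^3 - 510

α satisfies α^3 = 510, so x^3 - 510 annihilates α. By the rational root test, a rational root p/q (in lowest terms) of x^3 - 510 would satisfy p^3 = 510 q^3, forcing q = 1 and p^3 = 510; but 510 is not a perfect cube, contradiction. A monic cubic over Q with no rational root is irreducible (any nontrivial factorization would include a linear factor). Hence x^3 - 510 is the minimal polynomial of α, and in particular [Q(α):Q] = 3.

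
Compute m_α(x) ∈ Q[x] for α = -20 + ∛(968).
m_α(x) = x^3 + 60x^2 + 1200x + 7032

Set β = α + 20 = ∛(968), so β^3 = 968. Then (α + 20)^3 - 968 = 0, i.e. α is a root of g(x) = (x + 20)^3 - 968 = x^3 + 60x^2 + 1200x + 7032. Since g(x) = h(x + 20) where h(x) = x^3 - 968, and h is irreducible over Q (because 968 is not a perfect cube, so h has no rational root, and a monic cubic with no rational root is irreducible), g is also irreducible (irreducibility is preserved under the substitution x → x + 20). Hence m_α(x) = x^3 + 60x^2 + 1200x + 7032.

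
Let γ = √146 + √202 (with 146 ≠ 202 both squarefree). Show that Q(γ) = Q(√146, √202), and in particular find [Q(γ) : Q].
[Q(γ) : Q] = 4 (equivalently, Q(γ) = Q(√146, √202))

Obviously Q(γ) ⊆ Q(√146, √202), and [Q(√146, √202):Q] = 4 (since 146, 202 are distinct squarefree integers > 1 with 29492 not a perfect square). To show equality we compute the minimal polynomial of γ. From γ = √146 + √202: γ^2 = 146 + 2√(29492) + 202 = 348 + 2√(29492), so γ^2 - 348 = 2√(29492); squaring, (γ^2 - 348)^2 = 4·29492, i.e. γ^4 - 696γ^2 + 121104 - 117968 = 0, i.e. γ^4 - 696γ^2 + 3136 = 0. So γ is a root of x^4 - 696x^2 + 3136. This polynomial is irreducible over Q: it has no rational root (each ±√146 ± √202 is irrational), and any factorization into two quadratics over Q would force √(29492) ∈ Q (pairing opposite roots) or √146, √202 ∈ Q (other pairings), all impossible. Hence [Q(γ):Q] = 4 = [Q(√146, √202):Q], so Q(γ) = Q(√146, √202).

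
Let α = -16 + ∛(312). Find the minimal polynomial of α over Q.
m_α(x) = x^3 + 48x^2 + 768x + 3784

Set β = α + 16 = ∛(312), so β^3 = 312. Then (α + 16)^3 - 312 = 0, i.e. α is a root of g(x) = (x + 16)^3 - 312 = x^3 + 48x^2 + 768x + 3784. Since g(x) = h(x + 16) where h(x) = x^3 - 312, and h is irreducible over Q (because 312 is not a perfect cube, so h has no rational root, and a monic cubic with no rational root is irreducible), g is also irreducible (irreducibility is preserved under the substitution x → x + 16). Hence m_α(x) = x^3 + 48x^2 + 768x + 3784.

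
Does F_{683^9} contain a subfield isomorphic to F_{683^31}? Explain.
No: F_{683^31} is not a subfield of F_{683^9}

F_{p^m} embeds in F_{p^n} iff m | n. Here 31 ∤ 9 (since 9 = 0·31 + 9 with remainder 9 ≠ 0), so F_{683^31} is not a subfield of F_{683^9}. Equivalently: if it were, the tower law would give 31 = [F_{683^31}:F_683] dividing [F_{683^9}:F_683] = 9, contradiction.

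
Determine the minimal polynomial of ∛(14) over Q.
m_α(x) = x^3 - 14

α satisfies α^3 = 14, so x^3 - 14 annihilates α. By the rational root test, a rational root p/q (in lowest terms) of x^3 - 14 would satisfy p^3 = 14 q^3, forcing q = 1 and p^3 = 14; but 14 is not a perfect cube, contradiction. A monic cubic over Q with no rational root is irreducible (any nontrivial factorization would include a linear factor). Hence x^3 - 14 is the minimal polynomial of α, and in particular [Q(α):Q] = 3.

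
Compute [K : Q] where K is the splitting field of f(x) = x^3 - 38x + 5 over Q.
[K : Q] = 6

By the rational root test, any rational root of the monic integer polynomial f(x) = x^3 - 38x + 5 must be an integer dividing the constant term 5, i.e. one of ±{1, 5}. Evaluating: f(1) = -32, f(-1) = 42, f(5) = -60, f(-5) = 70; none is 0, so f has no rational root and is therefore irreducible over Q (a cubic with no linear factor over a field is irreducible). For an irreducible cubic, the Galois group is A_3 or S_3 according as the discriminant disc(f) = -4a^3 - 27b^2 = -4·(-38)^3 - 27·(5)^2 = 218813 is or is not a square in Q. Here disc(f) = 218813 is not a perfect square in Q, so the Galois group of f over Q is not contained in A_3 and must be all of S_3. The splitting field has degree |S_3| = 6 over Q, so [K : Q] = 6.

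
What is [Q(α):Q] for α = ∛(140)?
[Q(α):Q] = 3

The minimal polynomial of α is x^3 - 140, irreducible over Q since 140 is not a perfect cube (so x^3 - 140 has no rational root). Hence [Q(α):Q] = deg(m_α) = 3.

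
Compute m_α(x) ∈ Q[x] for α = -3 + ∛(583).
m_α(x) = x^3 + 9x^2 + 27x - 556

Set β = α + 3 = ∛(583), so β^3 = 583. Then (α + 3)^3 - 583 = 0, i.e. α is a root of g(x) = (x + 3)^3 - 583 = x^3 + 9x^2 + 27x - 556. Since g(x) = h(x + 3) where h(x) = x^3 - 583, and h is irreducible over Q (because 583 is not a perfect cube, so h has no rational root, and a monic cubic with no rational root is irreducible), g is also irreducible (irreducibility is preserved under the substitution x → x + 3). Hence m_α(x) = x^3 + 9x^2 + 27x - 556.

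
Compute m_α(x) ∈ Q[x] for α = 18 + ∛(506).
m_α(x) = x^3 - 54x^2 + 972x - 6338

Set β = α - 18 = ∛(506), so β^3 = 506. Then (α - 18)^3 - 506 = 0, i.e. α is a root of g(x) = (x - 18)^3 - 506 = x^3 - 54x^2 + 972x - 6338. Since g(x) = h(x - 18) where h(x) = x^3 - 506, and h is irreducible over Q (because 506 is not a perfect cube, so h has no rational root, and a monic cubic with no rational root is irreducible), g is also irreducible (irreducibility is preserved under the substitution x → x - 18). Hence m_α(x) = x^3 - 54x^2 + 972x - 6338.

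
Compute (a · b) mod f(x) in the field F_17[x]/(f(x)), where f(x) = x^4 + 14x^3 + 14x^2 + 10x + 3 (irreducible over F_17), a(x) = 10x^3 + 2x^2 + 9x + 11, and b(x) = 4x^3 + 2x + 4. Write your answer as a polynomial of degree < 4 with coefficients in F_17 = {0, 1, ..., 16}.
a · b ≡ x^3 + 7x + 13 (mod f(x))

Multiply in F_17[x]: a(x)·b(x) = (10x^3 + 2x^2 + 9x + 11)·(4x^3 + 2x + 4) = 6x^6 + 8x^5 + 5x^4 + 3x^3 + 9x^2 + 7x + 10. This has degree ≥ 4, so divide by f(x) over F_17: 6x^6 + 8x^5 + 5x^4 + 3x^3 + 9x^2 + 7x + 10 = (6x^2 + 9x + 16)·(x^4 + 14x^3 + 14x^2 + 10x + 3) + (x^3 + 7x + 13). Hence a·b ≡ x^3 + 7x + 13 (mod f). (F_17[x]/(f) is a field with 17^4 = 83521 elements since f is irreducible of degree 4.)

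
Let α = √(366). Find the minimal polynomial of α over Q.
m_α(x) = x^2 - 366

α satisfies α^2 - 366 = 0, so x^2 - 366 annihilates α. Since d = 366 is squarefree and ≠ 1, it is not a perfect square in Q, so x^2 - 366 has no rational root and is therefore irreducible over Q (a degree-2 polynomial over a field is irreducible iff it has no root). Hence m_α(x) = x^2 - 366.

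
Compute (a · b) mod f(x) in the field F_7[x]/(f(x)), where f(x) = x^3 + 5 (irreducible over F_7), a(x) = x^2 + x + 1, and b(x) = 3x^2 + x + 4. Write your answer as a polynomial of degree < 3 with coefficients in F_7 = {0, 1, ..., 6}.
a · b ≡ x^2 + 4x + 5 (mod f(x))

Multiply in F_7[x]: a(x)·b(x) = (x^2 + x + 1)·(3x^2 + x + 4) = 3x^4 + 4x^3 + x^2 + 5x + 4. This has degree ≥ 3, so divide by f(x) over F_7: 3x^4 + 4x^3 + x^2 + 5x + 4 = (3x + 4)·(x^3 + 5) + (x^2 + 4x + 5). Hence a·b ≡ x^2 + 4x + 5 (mod f). (F_7[x]/(f) is a field with 7^3 = 343 elements since f is irreducible of degree 3.)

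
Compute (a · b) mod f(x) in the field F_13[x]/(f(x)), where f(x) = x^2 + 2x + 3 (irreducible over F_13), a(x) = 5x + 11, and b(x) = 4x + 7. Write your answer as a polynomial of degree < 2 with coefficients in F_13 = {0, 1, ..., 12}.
a · b ≡ 4 (mod f(x))

Multiply in F_13[x]: a(x)·b(x) = (5x + 11)·(4x + 7) = 7x^2 + x + 12. This has degree ≥ 2, so divide by f(x) over F_13: 7x^2 + x + 12 = (7)·(x^2 + 2x + 3) + (4). Hence a·b ≡ 4 (mod f). (F_13[x]/(f) is a field with 13^2 = 169 elements since f is irreducible of degree 2.)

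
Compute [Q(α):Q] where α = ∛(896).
[Q(α):Q] = 3

The minimal polynomial of α is x^3 - 896, irreducible over Q since 896 is not a perfect cube (so x^3 - 896 has no rational root). Hence [Q(α):Q] = deg(m_α) = 3.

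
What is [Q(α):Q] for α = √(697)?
[Q(α):Q] = 2

[Q(α):Q] equals the degree of the minimal polynomial of α. Here α^2 = 697 and x^2 - 697 is irreducible (d = 697 is squarefree, ≠ 1, hence not a square), so deg(m_α) = 2. Thus [Q(α):Q] = 2.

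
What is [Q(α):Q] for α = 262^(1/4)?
[Q(α):Q] = 4

α is a root of x^4 - 262. By Eisenstein's criterion at the prime p = 2 (which divides the constant term 262 but p^2 = 4 does not, since 262 is squarefree), x^4 - 262 is irreducible over Q. Hence [Q(α):Q] = 4.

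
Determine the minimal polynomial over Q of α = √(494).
m_α(x) = x^2 - 494

α satisfies α^2 - 494 = 0, so x^2 - 494 annihilates α. Since d = 494 is squarefree and ≠ 1, it is not a perfect square in Q, so x^2 - 494 has no rational root and is therefore irreducible over Q (a degree-2 polynomial over a field is irreducible iff it has no root). Hence m_α(x) = x^2 - 494.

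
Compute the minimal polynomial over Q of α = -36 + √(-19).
m_α(x) = x^2 + 72x + 1315

From α + 36 = √(-19), squaring gives (α + 36)^2 = -19, i.e. α^2 + 72α + 1296 = -19, so α^2 + 72α + 1315 = 0. The discriminant of x^2 + 72x + 1315 is (72)^2 - 4·(1315) = 5184 - 5260 = -76, and 4·(-19) is not a perfect square in Q since -19 is squarefree and ≠ 1. Hence x^2 + 72x + 1315 is irreducible over Q and is the minimal polynomial of α.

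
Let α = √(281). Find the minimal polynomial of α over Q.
m_α(x) = x^2 - 281

α satisfies α^2 - 281 = 0, so x^2 - 281 annihilates α. Since d = 281 is squarefree and ≠ 1, it is not a perfect square in Q, so x^2 - 281 has no rational root and is therefore irreducible over Q (a degree-2 polynomial over a field is irreducible iff it has no root). Hence m_α(x) = x^2 - 281.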